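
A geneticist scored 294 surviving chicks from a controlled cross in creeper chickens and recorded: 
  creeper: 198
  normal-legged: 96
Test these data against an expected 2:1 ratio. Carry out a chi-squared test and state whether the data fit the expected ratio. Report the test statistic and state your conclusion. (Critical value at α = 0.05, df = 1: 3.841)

Under the 2:1 hypothesis (Σ ratio = 3, N = 294):
  creeper: 294 × 2/3 = 196
  normal-legged: 294 × 1/3 = 98
χ² = Σ (O − E)² / E
  creeper: (198 − 196)² / 196 = 0.0204
  normal-legged: (96 − 98)² / 98 = 0.0408
χ² = 0.0204 + 0.0408 = 0.0612 ≈ 0.061
Degrees of freedom = 2 − 1 = 1; critical value at α = 0.05 is 3.841.
Since 0.061 < 3.841, we fail to reject the null hypothesis — the data are consistent with the 2:1 ratio.

0.061; consistent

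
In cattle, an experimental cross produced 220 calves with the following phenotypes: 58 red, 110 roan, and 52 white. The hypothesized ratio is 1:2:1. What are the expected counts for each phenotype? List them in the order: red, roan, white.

Total ratio parts = 4. Expected numbers out of 220:
  red: 220 × 1/4 = 55
  roan: 220 × 2/4 = 110
  white: 220 × 1/4 = 55

55, 110, 55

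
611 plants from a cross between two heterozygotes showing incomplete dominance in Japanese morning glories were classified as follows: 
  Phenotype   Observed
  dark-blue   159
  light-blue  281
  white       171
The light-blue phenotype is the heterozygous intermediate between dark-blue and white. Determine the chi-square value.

With incomplete dominance, a heterozygote × heterozygote cross gives a 1:2:1 phenotypic ratio.
Under the 1:2:1 hypothesis (Σ ratio = 4, N = 611):
  dark-blue: 611 × 1/4 = 152.75
  light-blue: 611 × 2/4 = 305.5
  white: 611 × 1/4 = 152.75
χ² = Σ (O − E)² / E
  dark-blue: (159 − 152.75)² / 152.75 = 0.2557
  light-blue: (281 − 305.5)² / 305.5 = 1.9648
  white: (171 − 152.75)² / 152.75 = 2.1804
χ² = 0.2557 + 1.9648 + 2.1804 = 4.4009 ≈ 4.401

4.401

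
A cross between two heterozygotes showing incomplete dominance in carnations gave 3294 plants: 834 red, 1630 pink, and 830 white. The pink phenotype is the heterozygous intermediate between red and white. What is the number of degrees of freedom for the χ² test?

With incomplete dominance, a heterozygote × heterozygote cross gives a 1:2:1 phenotypic ratio.
A goodness-of-fit test with 3 phenotype classes has df = 3 − 1 = 2.

2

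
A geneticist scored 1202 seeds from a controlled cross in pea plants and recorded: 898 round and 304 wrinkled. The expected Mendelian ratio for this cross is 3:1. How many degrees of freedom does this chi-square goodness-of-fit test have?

1

A goodness-of-fit test with 2 phenotype classes has df = 2 − 1 = 1.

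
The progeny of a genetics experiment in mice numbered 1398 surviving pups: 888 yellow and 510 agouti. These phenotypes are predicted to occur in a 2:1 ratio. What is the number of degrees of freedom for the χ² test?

1

A goodness-of-fit test with 2 phenotype classes has df = 2 − 1 = 1.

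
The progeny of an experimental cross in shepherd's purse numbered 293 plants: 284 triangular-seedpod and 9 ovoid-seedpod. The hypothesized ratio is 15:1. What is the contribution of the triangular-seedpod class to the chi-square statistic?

The 15:1 ratio has 16 parts, so with N = 293 the expected counts are:
  triangular-seedpod: 293 × 15/16 = 274.6875
  ovoid-seedpod: 293 × 1/16 = 18.3125
Contribution of triangular-seedpod: (284 − 274.6875)² / 274.6875 = 0.3157

0.316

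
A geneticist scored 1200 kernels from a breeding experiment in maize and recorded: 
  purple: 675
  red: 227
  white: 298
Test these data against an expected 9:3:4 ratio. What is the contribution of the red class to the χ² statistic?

0.018

Total ratio parts = 16. Expected numbers out of 1200:
  purple: 1200 × 9/16 = 675
  red: 1200 × 3/16 = 225
  white: 1200 × 4/16 = 300
Contribution of red: (227 − 225)² / 225 = 0.0178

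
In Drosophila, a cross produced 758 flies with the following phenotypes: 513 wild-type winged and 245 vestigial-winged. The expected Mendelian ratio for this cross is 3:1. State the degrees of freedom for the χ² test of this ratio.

1

A goodness-of-fit test with 2 phenotype classes has df = 2 − 1 = 1.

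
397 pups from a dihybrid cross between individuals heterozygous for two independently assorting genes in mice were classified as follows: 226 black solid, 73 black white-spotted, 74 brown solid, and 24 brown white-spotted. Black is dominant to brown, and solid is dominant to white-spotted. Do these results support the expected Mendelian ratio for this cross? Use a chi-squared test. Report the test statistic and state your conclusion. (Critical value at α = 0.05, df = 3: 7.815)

A dihybrid F₂ with independent assortment and complete dominance at both loci gives a 9:3:3:1 phenotypic ratio.
Under the 9:3:3:1 hypothesis (Σ ratio = 16, N = 397):
  black solid: 397 × 9/16 = 223.3125
  black white-spotted: 397 × 3/16 = 74.4375
  brown solid: 397 × 3/16 = 74.4375
  brown white-spotted: 397 × 1/16 = 24.8125
χ² = Σ (O − E)² / E
  black solid: (226 − 223.3125)² / 223.3125 = 0.0323
  black white-spotted: (73 − 74.4375)² / 74.4375 = 0.0278
  brown solid: (74 − 74.4375)² / 74.4375 = 0.0026
  brown white-spotted: (24 − 24.8125)² / 24.8125 = 0.0266
χ² = 0.0323 + 0.0278 + 0.0026 + 0.0266 = 0.0893 ≈ 0.089
Degrees of freedom = 4 − 1 = 3; critical value at α = 0.05 is 7.815.
Since 0.089 < 7.815, we fail to reject the null hypothesis — the data are consistent with the 9:3:3:1 ratio.

0.089; consistent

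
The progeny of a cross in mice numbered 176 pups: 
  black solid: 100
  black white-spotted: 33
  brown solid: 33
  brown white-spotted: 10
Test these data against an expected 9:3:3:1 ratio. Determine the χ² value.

0.101

The 9:3:3:1 ratio has 16 parts, so with N = 176 the expected counts are:
  black solid: 176 × 9/16 = 99
  black white-spotted: 176 × 3/16 = 33
  brown solid: 176 × 3/16 = 33
  brown white-spotted: 176 × 1/16 = 11
χ² = Σ (O − E)² / E
  black solid: (100 − 99)² / 99 = 0.0101
  black white-spotted: (33 − 33)² / 33 = 0.0000
  brown solid: (33 − 33)² / 33 = 0.0000
  brown white-spotted: (10 − 11)² / 11 = 0.0909
χ² = 0.0101 + 0.0000 + 0.0000 + 0.0909 = 0.101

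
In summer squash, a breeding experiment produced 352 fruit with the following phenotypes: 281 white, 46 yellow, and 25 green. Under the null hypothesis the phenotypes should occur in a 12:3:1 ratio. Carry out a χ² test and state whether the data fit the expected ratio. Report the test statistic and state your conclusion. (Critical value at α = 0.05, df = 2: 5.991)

7.564; not consistent

Under the 12:3:1 hypothesis (Σ ratio = 16, N = 352):
  white: 352 × 12/16 = 264
  yellow: 352 × 3/16 = 66
  green: 352 × 1/16 = 22
χ² = Σ (O − E)² / E
  white: (281 − 264)² / 264 = 1.0947
  yellow: (46 − 66)² / 66 = 6.0606
  green: (25 − 22)² / 22 = 0.4091
χ² = 1.0947 + 6.0606 + 0.4091 = 7.5644 ≈ 7.564
Degrees of freedom = 3 − 1 = 2; critical value at α = 0.05 is 5.991.
Since 7.564 > 5.991, we reject the null hypothesis — the data do not fit the 12:3:1 ratio.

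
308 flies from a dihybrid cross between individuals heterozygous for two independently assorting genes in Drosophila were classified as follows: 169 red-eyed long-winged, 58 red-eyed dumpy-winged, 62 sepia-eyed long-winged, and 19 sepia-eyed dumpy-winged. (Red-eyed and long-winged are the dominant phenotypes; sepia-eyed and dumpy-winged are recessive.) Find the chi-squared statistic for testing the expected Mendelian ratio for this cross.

A dihybrid F₂ with independent assortment and complete dominance at both loci gives a 9:3:3:1 phenotypic ratio.
The 9:3:3:1 ratio has 16 parts, so with N = 308 the expected counts are:
  red-eyed long-winged: 308 × 9/16 = 173.25
  red-eyed dumpy-winged: 308 × 3/16 = 57.75
  sepia-eyed long-winged: 308 × 3/16 = 57.75
  sepia-eyed dumpy-winged: 308 × 1/16 = 19.25
χ² = Σ (O − E)² / E
  red-eyed long-winged: (169 − 173.25)² / 173.25 = 0.1043
  red-eyed dumpy-winged: (58 − 57.75)² / 57.75 = 0.0011
  sepia-eyed long-winged: (62 − 57.75)² / 57.75 = 0.3128
  sepia-eyed dumpy-winged: (19 − 19.25)² / 19.25 = 0.0032
χ² = 0.1043 + 0.0011 + 0.3128 + 0.0032 = 0.4214 ≈ 0.421

0.421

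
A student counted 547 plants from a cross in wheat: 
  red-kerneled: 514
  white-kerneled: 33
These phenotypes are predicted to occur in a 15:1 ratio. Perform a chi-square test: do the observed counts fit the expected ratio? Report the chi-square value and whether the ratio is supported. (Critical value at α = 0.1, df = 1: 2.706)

0.044; consistent

Under the 15:1 hypothesis (Σ ratio = 16, N = 547):
  red-kerneled: 547 × 15/16 = 512.8125
  white-kerneled: 547 × 1/16 = 34.1875
χ² = Σ (O − E)² / E
  red-kerneled: (514 − 512.8125)² / 512.8125 = 0.0027
  white-kerneled: (33 − 34.1875)² / 34.1875 = 0.0412
χ² = 0.0027 + 0.0412 = 0.0439 ≈ 0.044
Degrees of freedom = 2 − 1 = 1; critical value at α = 0.1 is 2.706.
Since 0.044 < 2.706, we fail to reject the null hypothesis — the data are consistent with the 15:1 ratio.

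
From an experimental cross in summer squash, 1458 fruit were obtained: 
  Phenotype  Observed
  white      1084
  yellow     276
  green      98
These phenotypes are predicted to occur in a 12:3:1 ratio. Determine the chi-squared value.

The 12:3:1 ratio has 16 parts, so with N = 1458 the expected counts are:
  white: 1458 × 12/16 = 1093.5
  yellow: 1458 × 3/16 = 273.375
  green: 1458 × 1/16 = 91.125
χ² = Σ (O − E)² / E
  white: (1084 − 1093.5)² / 1093.5 = 0.0825
  yellow: (276 − 273.375)² / 273.375 = 0.0252
  green: (98 − 91.125)² / 91.125 = 0.5187
χ² = 0.0825 + 0.0252 + 0.5187 = 0.6264 ≈ 0.626

0.626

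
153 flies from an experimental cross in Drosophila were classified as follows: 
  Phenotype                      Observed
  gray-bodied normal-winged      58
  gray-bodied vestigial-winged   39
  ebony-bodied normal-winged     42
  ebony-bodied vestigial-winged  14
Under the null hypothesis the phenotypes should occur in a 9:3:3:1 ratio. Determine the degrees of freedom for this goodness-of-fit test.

A goodness-of-fit test with 4 phenotype classes has df = 4 − 1 = 3.

3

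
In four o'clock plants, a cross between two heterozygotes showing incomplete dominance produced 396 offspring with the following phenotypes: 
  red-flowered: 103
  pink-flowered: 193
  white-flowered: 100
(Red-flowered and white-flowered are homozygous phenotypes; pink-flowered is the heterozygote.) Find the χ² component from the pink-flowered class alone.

0.126

With incomplete dominance, a heterozygote × heterozygote cross gives a 1:2:1 phenotypic ratio.
Total ratio parts = 4. Expected numbers out of 396:
  red-flowered: 396 × 1/4 = 99
  pink-flowered: 396 × 2/4 = 198
  white-flowered: 396 × 1/4 = 99
Contribution of pink-flowered: (193 − 198)² / 198 = 0.1263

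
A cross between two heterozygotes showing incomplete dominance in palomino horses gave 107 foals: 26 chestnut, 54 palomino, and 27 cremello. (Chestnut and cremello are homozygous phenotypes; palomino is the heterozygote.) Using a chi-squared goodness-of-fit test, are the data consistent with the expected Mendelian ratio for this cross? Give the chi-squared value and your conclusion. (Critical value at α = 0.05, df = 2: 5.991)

With incomplete dominance, a heterozygote × heterozygote cross gives a 1:2:1 phenotypic ratio.
Expected counts for N = 107 under a 1:2:1 ratio (total parts = 4):
  chestnut: 107 × 1/4 = 26.75
  palomino: 107 × 2/4 = 53.5
  cremello: 107 × 1/4 = 26.75
χ² = Σ (O − E)² / E
  chestnut: (26 − 26.75)² / 26.75 = 0.0210
  palomino: (54 − 53.5)² / 53.5 = 0.0047
  cremello: (27 − 26.75)² / 26.75 = 0.0023
χ² = 0.0210 + 0.0047 + 0.0023 = 0.028
Degrees of freedom = 3 − 1 = 2; critical value at α = 0.05 is 5.991.
Since 0.028 < 5.991, we fail to reject the null hypothesis — the data are consistent with the 1:2:1 ratio.

0.028; consistent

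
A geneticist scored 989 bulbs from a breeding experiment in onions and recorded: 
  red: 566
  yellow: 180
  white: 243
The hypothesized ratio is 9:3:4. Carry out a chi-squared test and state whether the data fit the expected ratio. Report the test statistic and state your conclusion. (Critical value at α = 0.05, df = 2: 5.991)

Total ratio parts = 16. Expected numbers out of 989:
  red: 989 × 9/16 = 556.3125
  yellow: 989 × 3/16 = 185.4375
  white: 989 × 4/16 = 247.25
χ² = Σ (O − E)² / E
  red: (566 − 556.3125)² / 556.3125 = 0.1687
  yellow: (180 − 185.4375)² / 185.4375 = 0.1594
  white: (243 − 247.25)² / 247.25 = 0.0731
χ² = 0.1687 + 0.1594 + 0.0731 = 0.4012 ≈ 0.401
Degrees of freedom = 3 − 1 = 2; critical value at α = 0.05 is 5.991.
Since 0.401 < 5.991, we fail to reject the null hypothesis — the data are consistent with the 9:3:4 ratio.

0.401; consistent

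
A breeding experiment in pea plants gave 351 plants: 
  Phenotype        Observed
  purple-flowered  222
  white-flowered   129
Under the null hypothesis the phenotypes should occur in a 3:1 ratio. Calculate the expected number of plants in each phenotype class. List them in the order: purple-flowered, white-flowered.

263.25, 87.75

Under the 3:1 hypothesis (Σ ratio = 4, N = 351):
  purple-flowered: 351 × 3/4 = 263.25
  white-flowered: 351 × 1/4 = 87.75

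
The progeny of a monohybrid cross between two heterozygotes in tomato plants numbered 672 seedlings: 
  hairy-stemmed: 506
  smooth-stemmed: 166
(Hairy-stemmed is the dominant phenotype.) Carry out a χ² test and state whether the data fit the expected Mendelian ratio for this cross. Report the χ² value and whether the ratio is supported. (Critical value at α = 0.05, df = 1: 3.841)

For a monohybrid cross between heterozygotes with complete dominance, the expected phenotypic ratio is 3:1.
The 3:1 ratio has 4 parts, so with N = 672 the expected counts are:
  hairy-stemmed: 672 × 3/4 = 504
  smooth-stemmed: 672 × 1/4 = 168
χ² = Σ (O − E)² / E
  hairy-stemmed: (506 − 504)² / 504 = 0.0079
  smooth-stemmed: (166 − 168)² / 168 = 0.0238
χ² = 0.0079 + 0.0238 = 0.0317 ≈ 0.032
Degrees of freedom = 2 − 1 = 1; critical value at α = 0.05 is 3.841.
Since 0.032 < 3.841, we fail to reject the null hypothesis — the data are consistent with the 3:1 ratio.

0.032; consistent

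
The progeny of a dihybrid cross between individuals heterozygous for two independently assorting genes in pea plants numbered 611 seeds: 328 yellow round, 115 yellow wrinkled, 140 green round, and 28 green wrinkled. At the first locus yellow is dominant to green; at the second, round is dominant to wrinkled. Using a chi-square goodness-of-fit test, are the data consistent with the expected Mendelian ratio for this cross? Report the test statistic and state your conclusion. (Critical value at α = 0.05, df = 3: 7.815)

9.084; not consistent

A dihybrid F₂ with independent assortment and complete dominance at both loci gives a 9:3:3:1 phenotypic ratio.
Total ratio parts = 16. Expected numbers out of 611:
  yellow round: 611 × 9/16 = 343.6875
  yellow wrinkled: 611 × 3/16 = 114.5625
  green round: 611 × 3/16 = 114.5625
  green wrinkled: 611 × 1/16 = 38.1875
χ² = Σ (O − E)² / E
  yellow round: (328 − 343.6875)² / 343.6875 = 0.7161
  yellow wrinkled: (115 − 114.5625)² / 114.5625 = 0.0017
  green round: (140 − 114.5625)² / 114.5625 = 5.6482
  green wrinkled: (28 − 38.1875)² / 38.1875 = 2.7178
χ² = 0.7161 + 0.0017 + 5.6482 + 2.7178 = 9.0838 ≈ 9.084
Degrees of freedom = 4 − 1 = 3; critical value at α = 0.05 is 7.815.
Since 9.084 > 7.815, we reject the null hypothesis — the data do not fit the 9:3:3:1 ratio.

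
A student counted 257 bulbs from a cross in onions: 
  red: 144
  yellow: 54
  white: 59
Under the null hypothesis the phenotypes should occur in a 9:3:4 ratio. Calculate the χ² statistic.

Expected counts for N = 257 under a 9:3:4 ratio (total parts = 16):
  red: 257 × 9/16 = 144.5625
  yellow: 257 × 3/16 = 48.1875
  white: 257 × 4/16 = 64.25
χ² = Σ (O − E)² / E
  red: (144 − 144.5625)² / 144.5625 = 0.0022
  yellow: (54 − 48.1875)² / 48.1875 = 0.7011
  white: (59 − 64.25)² / 64.25 = 0.4290
χ² = 0.0022 + 0.7011 + 0.4290 = 1.1323 ≈ 1.132

1.132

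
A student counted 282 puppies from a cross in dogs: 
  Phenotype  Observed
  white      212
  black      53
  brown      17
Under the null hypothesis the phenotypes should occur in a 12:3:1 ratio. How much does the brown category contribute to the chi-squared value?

0.022

The 12:3:1 ratio has 16 parts, so with N = 282 the expected counts are:
  white: 282 × 12/16 = 211.5
  black: 282 × 3/16 = 52.875
  brown: 282 × 1/16 = 17.625
Contribution of brown: (17 − 17.625)² / 17.625 = 0.0222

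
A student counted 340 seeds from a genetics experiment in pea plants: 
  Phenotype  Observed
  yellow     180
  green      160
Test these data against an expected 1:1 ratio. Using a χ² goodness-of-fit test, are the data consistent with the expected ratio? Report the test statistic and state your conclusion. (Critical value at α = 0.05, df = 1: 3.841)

Total ratio parts = 2. Expected numbers out of 340:
  yellow: 340 × 1/2 = 170
  green: 340 × 1/2 = 170
χ² = Σ (O − E)² / E
  yellow: (180 − 170)² / 170 = 0.5882
  green: (160 − 170)² / 170 = 0.5882
χ² = 0.5882 + 0.5882 = 1.1764 ≈ 1.176
Degrees of freedom = 2 − 1 = 1; critical value at α = 0.05 is 3.841.
Since 1.176 < 3.841, we fail to reject the null hypothesis — the data are consistent with the 1:1 ratio.

1.176; consistent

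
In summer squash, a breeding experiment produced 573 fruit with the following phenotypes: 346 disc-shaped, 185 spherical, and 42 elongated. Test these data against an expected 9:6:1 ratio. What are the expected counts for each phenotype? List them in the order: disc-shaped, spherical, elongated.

322.3125, 214.875, 35.8125

The 9:6:1 ratio has 16 parts, so with N = 573 the expected counts are:
  disc-shaped: 573 × 9/16 = 322.3125
  spherical: 573 × 6/16 = 214.875
  elongated: 573 × 1/16 = 35.8125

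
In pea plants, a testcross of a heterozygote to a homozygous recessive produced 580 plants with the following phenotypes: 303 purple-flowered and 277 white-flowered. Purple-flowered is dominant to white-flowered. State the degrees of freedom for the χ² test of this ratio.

1

A testcross of a heterozygote (Aa × aa) gives a 1:1 phenotypic ratio.
A goodness-of-fit test with 2 phenotype classes has df = 2 − 1 = 1.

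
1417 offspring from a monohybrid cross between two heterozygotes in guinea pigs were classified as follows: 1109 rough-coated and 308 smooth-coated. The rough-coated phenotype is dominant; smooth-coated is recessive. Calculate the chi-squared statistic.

8.051

For a monohybrid cross between heterozygotes with complete dominance, the expected phenotypic ratio is 3:1.
Total ratio parts = 4. Expected numbers out of 1417:
  rough-coated: 1417 × 3/4 = 1062.75
  smooth-coated: 1417 × 1/4 = 354.25
χ² = Σ (O − E)² / E
  rough-coated: (1109 − 1062.75)² / 1062.75 = 2.0128
  smooth-coated: (308 − 354.25)² / 354.25 = 6.0383
χ² = 2.0128 + 6.0383 = 8.0511 ≈ 8.051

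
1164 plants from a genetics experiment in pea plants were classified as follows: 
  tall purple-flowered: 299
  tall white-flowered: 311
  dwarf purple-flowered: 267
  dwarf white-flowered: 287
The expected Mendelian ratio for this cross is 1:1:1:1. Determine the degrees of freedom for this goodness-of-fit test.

A goodness-of-fit test with 4 phenotype classes has df = 4 − 1 = 3.

3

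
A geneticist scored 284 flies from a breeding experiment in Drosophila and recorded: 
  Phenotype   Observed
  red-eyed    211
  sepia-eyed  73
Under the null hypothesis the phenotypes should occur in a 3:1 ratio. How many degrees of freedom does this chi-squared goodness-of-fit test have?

1

A goodness-of-fit test with 2 phenotype classes has df = 2 − 1 = 1.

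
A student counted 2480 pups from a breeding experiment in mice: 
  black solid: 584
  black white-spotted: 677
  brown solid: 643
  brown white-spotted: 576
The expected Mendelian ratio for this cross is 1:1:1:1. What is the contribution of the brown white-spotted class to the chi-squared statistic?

3.123

Expected counts for N = 2480 under a 1:1:1:1 ratio (total parts = 4):
  black solid: 2480 × 1/4 = 620
  black white-spotted: 2480 × 1/4 = 620
  brown solid: 2480 × 1/4 = 620
  brown white-spotted: 2480 × 1/4 = 620
Contribution of brown white-spotted: (576 − 620)² / 620 = 3.1226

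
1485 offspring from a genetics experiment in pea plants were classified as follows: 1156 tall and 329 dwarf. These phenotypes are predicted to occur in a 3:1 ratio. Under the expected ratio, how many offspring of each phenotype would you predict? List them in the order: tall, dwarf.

The 3:1 ratio has 4 parts, so with N = 1485 the expected counts are:
  tall: 1485 × 3/4 = 1113.75
  dwarf: 1485 × 1/4 = 371.25

1113.75, 371.25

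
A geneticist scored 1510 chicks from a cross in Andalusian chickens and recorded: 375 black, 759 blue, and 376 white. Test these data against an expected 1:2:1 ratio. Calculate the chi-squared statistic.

0.044

The 1:2:1 ratio has 4 parts, so with N = 1510 the expected counts are:
  black: 1510 × 1/4 = 377.5
  blue: 1510 × 2/4 = 755
  white: 1510 × 1/4 = 377.5
χ² = Σ (O − E)² / E
  black: (375 − 377.5)² / 377.5 = 0.0166
  blue: (759 − 755)² / 755 = 0.0212
  white: (376 − 377.5)² / 377.5 = 0.0060
χ² = 0.0166 + 0.0212 + 0.0060 = 0.0438 ≈ 0.044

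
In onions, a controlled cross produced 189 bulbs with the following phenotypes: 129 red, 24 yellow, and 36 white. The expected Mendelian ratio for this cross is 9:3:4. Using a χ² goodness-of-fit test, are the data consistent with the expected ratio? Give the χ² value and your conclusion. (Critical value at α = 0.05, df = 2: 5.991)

The 9:3:4 ratio has 16 parts, so with N = 189 the expected counts are:
  red: 189 × 9/16 = 106.3125
  yellow: 189 × 3/16 = 35.4375
  white: 189 × 4/16 = 47.25
χ² = Σ (O − E)² / E
  red: (129 − 106.3125)² / 106.3125 = 4.8416
  yellow: (24 − 35.4375)² / 35.4375 = 3.6915
  white: (36 − 47.25)² / 47.25 = 2.6786
χ² = 4.8416 + 3.6915 + 2.6786 = 11.2117 ≈ 11.212
Degrees of freedom = 3 − 1 = 2; critical value at α = 0.05 is 5.991.
Since 11.212 > 5.991, we reject the null hypothesis — the data do not fit the 9:3:4 ratio.

11.212; not consistent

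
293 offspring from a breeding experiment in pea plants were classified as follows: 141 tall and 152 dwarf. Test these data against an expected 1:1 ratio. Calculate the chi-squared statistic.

0.413

Total ratio parts = 2. Expected numbers out of 293:
  tall: 293 × 1/2 = 146.5
  dwarf: 293 × 1/2 = 146.5
χ² = Σ (O − E)² / E
  tall: (141 − 146.5)² / 146.5 = 0.2065
  dwarf: (152 − 146.5)² / 146.5 = 0.2065
χ² = 0.2065 + 0.2065 = 0.413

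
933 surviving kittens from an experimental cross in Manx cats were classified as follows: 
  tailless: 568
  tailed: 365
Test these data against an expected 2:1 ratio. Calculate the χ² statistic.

14.064

Total ratio parts = 3. Expected numbers out of 933:
  tailless: 933 × 2/3 = 622
  tailed: 933 × 1/3 = 311
χ² = Σ (O − E)² / E
  tailless: (568 − 622)² / 622 = 4.6881
  tailed: (365 − 311)² / 311 = 9.3762
χ² = 4.6881 + 9.3762 = 14.0643 ≈ 14.064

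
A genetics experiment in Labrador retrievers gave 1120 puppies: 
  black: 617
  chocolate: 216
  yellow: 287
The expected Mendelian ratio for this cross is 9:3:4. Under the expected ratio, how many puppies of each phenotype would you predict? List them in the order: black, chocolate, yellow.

630, 210, 280

The 9:3:4 ratio has 16 parts, so with N = 1120 the expected counts are:
  black: 1120 × 9/16 = 630
  chocolate: 1120 × 3/16 = 210
  yellow: 1120 × 4/16 = 280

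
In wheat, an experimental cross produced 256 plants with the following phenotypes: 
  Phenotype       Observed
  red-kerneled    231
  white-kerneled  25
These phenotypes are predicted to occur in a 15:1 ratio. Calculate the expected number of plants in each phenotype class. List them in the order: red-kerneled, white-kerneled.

240, 16

The 15:1 ratio has 16 parts, so with N = 256 the expected counts are:
  red-kerneled: 256 × 15/16 = 240
  white-kerneled: 256 × 1/16 = 16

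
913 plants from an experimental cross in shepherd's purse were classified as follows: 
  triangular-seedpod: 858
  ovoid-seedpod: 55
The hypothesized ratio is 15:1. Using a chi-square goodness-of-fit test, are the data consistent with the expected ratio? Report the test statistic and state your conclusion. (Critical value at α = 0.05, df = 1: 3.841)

0.080; consistent

The 15:1 ratio has 16 parts, so with N = 913 the expected counts are:
  triangular-seedpod: 913 × 15/16 = 855.9375
  ovoid-seedpod: 913 × 1/16 = 57.0625
χ² = Σ (O − E)² / E
  triangular-seedpod: (858 − 855.9375)² / 855.9375 = 0.0050
  ovoid-seedpod: (55 − 57.0625)² / 57.0625 = 0.0745
χ² = 0.0050 + 0.0745 = 0.0795 ≈ 0.080
Degrees of freedom = 2 − 1 = 1; critical value at α = 0.05 is 3.841.
Since 0.080 < 3.841, we fail to reject the null hypothesis — the data are consistent with the 15:1 ratio.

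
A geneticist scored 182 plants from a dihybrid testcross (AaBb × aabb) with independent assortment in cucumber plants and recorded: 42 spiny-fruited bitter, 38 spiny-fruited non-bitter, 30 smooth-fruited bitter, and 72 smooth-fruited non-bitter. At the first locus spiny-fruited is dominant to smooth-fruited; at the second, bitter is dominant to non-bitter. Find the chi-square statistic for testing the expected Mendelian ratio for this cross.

A dihybrid testcross with independent assortment gives a 1:1:1:1 ratio.
Under the 1:1:1:1 hypothesis (Σ ratio = 4, N = 182):
  spiny-fruited bitter: 182 × 1/4 = 45.5
  spiny-fruited non-bitter: 182 × 1/4 = 45.5
  smooth-fruited bitter: 182 × 1/4 = 45.5
  smooth-fruited non-bitter: 182 × 1/4 = 45.5
χ² = Σ (O − E)² / E
  spiny-fruited bitter: (42 − 45.5)² / 45.5 = 0.2692
  spiny-fruited non-bitter: (38 − 45.5)² / 45.5 = 1.2363
  smooth-fruited bitter: (30 − 45.5)² / 45.5 = 5.2802
  smooth-fruited non-bitter: (72 − 45.5)² / 45.5 = 15.4341
χ² = 0.2692 + 1.2363 + 5.2802 + 15.4341 = 22.2198 ≈ 22.220

22.220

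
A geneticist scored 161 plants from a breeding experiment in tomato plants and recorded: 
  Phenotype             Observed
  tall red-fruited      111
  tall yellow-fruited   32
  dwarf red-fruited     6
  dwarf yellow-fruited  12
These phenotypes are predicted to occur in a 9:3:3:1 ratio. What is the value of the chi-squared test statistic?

24.474

Under the 9:3:3:1 hypothesis (Σ ratio = 16, N = 161):
  tall red-fruited: 161 × 9/16 = 90.5625
  tall yellow-fruited: 161 × 3/16 = 30.1875
  dwarf red-fruited: 161 × 3/16 = 30.1875
  dwarf yellow-fruited: 161 × 1/16 = 10.0625
χ² = Σ (O − E)² / E
  tall red-fruited: (111 − 90.5625)² / 90.5625 = 4.6122
  tall yellow-fruited: (32 − 30.1875)² / 30.1875 = 0.1088
  dwarf red-fruited: (6 − 30.1875)² / 30.1875 = 19.3800
  dwarf yellow-fruited: (12 − 10.0625)² / 10.0625 = 0.3731
χ² = 4.6122 + 0.1088 + 19.3800 + 0.3731 = 24.4741 ≈ 24.474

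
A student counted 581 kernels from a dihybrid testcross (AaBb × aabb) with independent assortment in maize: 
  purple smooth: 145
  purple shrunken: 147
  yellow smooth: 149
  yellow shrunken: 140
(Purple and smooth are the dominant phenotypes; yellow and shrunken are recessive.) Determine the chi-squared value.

A dihybrid testcross with independent assortment gives a 1:1:1:1 ratio.
Total ratio parts = 4. Expected numbers out of 581:
  purple smooth: 581 × 1/4 = 145.25
  purple shrunken: 581 × 1/4 = 145.25
  yellow smooth: 581 × 1/4 = 145.25
  yellow shrunken: 581 × 1/4 = 145.25
χ² = Σ (O − E)² / E
  purple smooth: (145 − 145.25)² / 145.25 = 0.0004
  purple shrunken: (147 − 145.25)² / 145.25 = 0.0211
  yellow smooth: (149 − 145.25)² / 145.25 = 0.0968
  yellow shrunken: (140 − 145.25)² / 145.25 = 0.1898
χ² = 0.0004 + 0.0211 + 0.0968 + 0.1898 = 0.3081 ≈ 0.308

0.308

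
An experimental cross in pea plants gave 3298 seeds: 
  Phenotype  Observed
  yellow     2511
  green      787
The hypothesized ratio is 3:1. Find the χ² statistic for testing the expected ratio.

2.274

Expected counts for N = 3298 under a 3:1 ratio (total parts = 4):
  yellow: 3298 × 3/4 = 2473.5
  green: 3298 × 1/4 = 824.5
χ² = Σ (O − E)² / E
  yellow: (2511 − 2473.5)² / 2473.5 = 0.5685
  green: (787 − 824.5)² / 824.5 = 1.7056
χ² = 0.5685 + 1.7056 = 2.2741 ≈ 2.274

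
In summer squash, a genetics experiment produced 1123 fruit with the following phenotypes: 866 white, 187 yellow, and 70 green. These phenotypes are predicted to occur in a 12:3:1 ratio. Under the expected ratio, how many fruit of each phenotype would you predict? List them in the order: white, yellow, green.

Under the 12:3:1 hypothesis (Σ ratio = 16, N = 1123):
  white: 1123 × 12/16 = 842.25
  yellow: 1123 × 3/16 = 210.5625
  green: 1123 × 1/16 = 70.1875

842.25, 210.5625, 70.1875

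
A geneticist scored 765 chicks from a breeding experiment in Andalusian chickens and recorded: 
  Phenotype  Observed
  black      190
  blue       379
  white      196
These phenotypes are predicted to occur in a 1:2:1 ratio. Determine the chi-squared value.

0.158

Under the 1:2:1 hypothesis (Σ ratio = 4, N = 765):
  black: 765 × 1/4 = 191.25
  blue: 765 × 2/4 = 382.5
  white: 765 × 1/4 = 191.25
χ² = Σ (O − E)² / E
  black: (190 − 191.25)² / 191.25 = 0.0082
  blue: (379 − 382.5)² / 382.5 = 0.0320
  white: (196 − 191.25)² / 191.25 = 0.1180
χ² = 0.0082 + 0.0320 + 0.1180 = 0.1582 ≈ 0.158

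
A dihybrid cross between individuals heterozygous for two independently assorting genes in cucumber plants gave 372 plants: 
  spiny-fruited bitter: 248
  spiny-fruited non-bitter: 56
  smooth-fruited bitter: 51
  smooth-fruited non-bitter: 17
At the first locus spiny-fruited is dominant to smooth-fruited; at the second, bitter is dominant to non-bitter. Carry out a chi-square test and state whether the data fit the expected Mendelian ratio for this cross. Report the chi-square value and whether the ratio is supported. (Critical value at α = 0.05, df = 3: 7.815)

A dihybrid F₂ with independent assortment and complete dominance at both loci gives a 9:3:3:1 phenotypic ratio.
The 9:3:3:1 ratio has 16 parts, so with N = 372 the expected counts are:
  spiny-fruited bitter: 372 × 9/16 = 209.25
  spiny-fruited non-bitter: 372 × 3/16 = 69.75
  smooth-fruited bitter: 372 × 3/16 = 69.75
  smooth-fruited non-bitter: 372 × 1/16 = 23.25
χ² = Σ (O − E)² / E
  spiny-fruited bitter: (248 − 209.25)² / 209.25 = 7.1759
  spiny-fruited non-bitter: (56 − 69.75)² / 69.75 = 2.7106
  smooth-fruited bitter: (51 − 69.75)² / 69.75 = 5.0403
  smooth-fruited non-bitter: (17 − 23.25)² / 23.25 = 1.6801
χ² = 7.1759 + 2.7106 + 5.0403 + 1.6801 = 16.6069 ≈ 16.607
Degrees of freedom = 4 − 1 = 3; critical value at α = 0.05 is 7.815.
Since 16.607 > 7.815, we reject the null hypothesis — the data do not fit the 9:3:3:1 ratio.

16.607; not consistent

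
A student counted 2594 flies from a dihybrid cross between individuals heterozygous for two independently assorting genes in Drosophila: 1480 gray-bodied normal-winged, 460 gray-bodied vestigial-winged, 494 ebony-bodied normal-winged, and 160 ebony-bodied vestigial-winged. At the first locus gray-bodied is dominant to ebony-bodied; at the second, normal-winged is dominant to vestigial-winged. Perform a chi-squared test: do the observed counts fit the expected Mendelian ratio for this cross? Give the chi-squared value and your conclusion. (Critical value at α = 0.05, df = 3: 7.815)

A dihybrid F₂ with independent assortment and complete dominance at both loci gives a 9:3:3:1 phenotypic ratio.
Expected counts for N = 2594 under a 9:3:3:1 ratio (total parts = 16):
  gray-bodied normal-winged: 2594 × 9/16 = 1459.125
  gray-bodied vestigial-winged: 2594 × 3/16 = 486.375
  ebony-bodied normal-winged: 2594 × 3/16 = 486.375
  ebony-bodied vestigial-winged: 2594 × 1/16 = 162.125
χ² = Σ (O − E)² / E
  gray-bodied normal-winged: (1480 − 1459.125)² / 1459.125 = 0.2986
  gray-bodied vestigial-winged: (460 − 486.375)² / 486.375 = 1.4303
  ebony-bodied normal-winged: (494 − 486.375)² / 486.375 = 0.1195
  ebony-bodied vestigial-winged: (160 − 162.125)² / 162.125 = 0.0279
χ² = 0.2986 + 1.4303 + 0.1195 + 0.0279 = 1.8763 ≈ 1.876
Degrees of freedom = 4 − 1 = 3; critical value at α = 0.05 is 7.815.
Since 1.876 < 7.815, we fail to reject the null hypothesis — the data are consistent with the 9:3:3:1 ratio.

1.876; consistent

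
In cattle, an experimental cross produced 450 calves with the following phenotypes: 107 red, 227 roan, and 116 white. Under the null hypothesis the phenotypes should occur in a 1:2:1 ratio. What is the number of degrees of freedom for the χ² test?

2

A goodness-of-fit test with 3 phenotype classes has df = 3 − 1 = 2.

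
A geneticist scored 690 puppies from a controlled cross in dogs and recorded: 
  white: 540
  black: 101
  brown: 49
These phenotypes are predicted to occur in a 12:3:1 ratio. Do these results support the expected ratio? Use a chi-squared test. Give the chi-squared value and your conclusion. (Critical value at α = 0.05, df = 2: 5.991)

8.002; not consistent

The 12:3:1 ratio has 16 parts, so with N = 690 the expected counts are:
  white: 690 × 12/16 = 517.5
  black: 690 × 3/16 = 129.375
  brown: 690 × 1/16 = 43.125
χ² = Σ (O − E)² / E
  white: (540 − 517.5)² / 517.5 = 0.9783
  black: (101 − 129.375)² / 129.375 = 6.2233
  brown: (49 − 43.125)² / 43.125 = 0.8004
χ² = 0.9783 + 6.2233 + 0.8004 = 8.002
Degrees of freedom = 3 − 1 = 2; critical value at α = 0.05 is 5.991.
Since 8.002 > 5.991, we reject the null hypothesis — the data do not fit the 12:3:1 ratio.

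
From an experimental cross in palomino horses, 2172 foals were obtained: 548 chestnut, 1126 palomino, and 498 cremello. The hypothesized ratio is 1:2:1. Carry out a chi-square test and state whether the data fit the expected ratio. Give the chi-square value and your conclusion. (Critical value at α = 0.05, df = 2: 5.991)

5.249; consistent

The 1:2:1 ratio has 4 parts, so with N = 2172 the expected counts are:
  chestnut: 2172 × 1/4 = 543
  palomino: 2172 × 2/4 = 1086
  cremello: 2172 × 1/4 = 543
χ² = Σ (O − E)² / E
  chestnut: (548 − 543)² / 543 = 0.0460
  palomino: (1126 − 1086)² / 1086 = 1.4733
  cremello: (498 − 543)² / 543 = 3.7293
χ² = 0.0460 + 1.4733 + 3.7293 = 5.2486 ≈ 5.249
Degrees of freedom = 3 − 1 = 2; critical value at α = 0.05 is 5.991.
Since 5.249 < 5.991, we fail to reject the null hypothesis — the data are consistent with the 1:2:1 ratio.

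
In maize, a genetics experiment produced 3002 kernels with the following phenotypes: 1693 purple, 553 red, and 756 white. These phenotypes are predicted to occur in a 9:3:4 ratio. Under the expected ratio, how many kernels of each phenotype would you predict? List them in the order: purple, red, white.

1688.625, 562.875, 750.5

Under the 9:3:4 hypothesis (Σ ratio = 16, N = 3002):
  purple: 3002 × 9/16 = 1688.625
  red: 3002 × 3/16 = 562.875
  white: 3002 × 4/16 = 750.5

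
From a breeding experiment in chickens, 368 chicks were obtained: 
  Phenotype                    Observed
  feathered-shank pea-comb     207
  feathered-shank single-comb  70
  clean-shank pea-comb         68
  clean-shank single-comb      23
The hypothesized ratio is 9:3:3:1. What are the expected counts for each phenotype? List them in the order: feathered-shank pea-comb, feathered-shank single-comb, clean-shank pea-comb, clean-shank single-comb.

207, 69, 69, 23

Under the 9:3:3:1 hypothesis (Σ ratio = 16, N = 368):
  feathered-shank pea-comb: 368 × 9/16 = 207
  feathered-shank single-comb: 368 × 3/16 = 69
  clean-shank pea-comb: 368 × 3/16 = 69
  clean-shank single-comb: 368 × 1/16 = 23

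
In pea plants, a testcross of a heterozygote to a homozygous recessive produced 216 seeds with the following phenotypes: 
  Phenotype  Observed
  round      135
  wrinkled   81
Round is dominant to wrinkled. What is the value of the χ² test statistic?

13.500

A testcross of a heterozygote (Aa × aa) gives a 1:1 phenotypic ratio.
The 1:1 ratio has 2 parts, so with N = 216 the expected counts are:
  round: 216 × 1/2 = 108
  wrinkled: 216 × 1/2 = 108
χ² = Σ (O − E)² / E
  round: (135 − 108)² / 108 = 6.7500
  wrinkled: (81 − 108)² / 108 = 6.7500
χ² = 6.7500 + 6.7500 = 13.500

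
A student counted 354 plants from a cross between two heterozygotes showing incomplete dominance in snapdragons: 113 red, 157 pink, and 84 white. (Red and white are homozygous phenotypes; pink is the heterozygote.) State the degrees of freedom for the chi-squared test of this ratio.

2

With incomplete dominance, a heterozygote × heterozygote cross gives a 1:2:1 phenotypic ratio.
A goodness-of-fit test with 3 phenotype classes has df = 3 − 1 = 2.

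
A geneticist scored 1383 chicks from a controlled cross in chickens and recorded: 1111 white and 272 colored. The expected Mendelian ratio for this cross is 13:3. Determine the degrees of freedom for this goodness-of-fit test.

A goodness-of-fit test with 2 phenotype classes has df = 2 − 1 = 1.

1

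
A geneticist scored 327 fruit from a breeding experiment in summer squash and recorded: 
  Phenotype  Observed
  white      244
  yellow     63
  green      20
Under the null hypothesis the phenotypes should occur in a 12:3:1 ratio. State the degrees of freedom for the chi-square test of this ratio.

A goodness-of-fit test with 3 phenotype classes has df = 3 − 1 = 2.

2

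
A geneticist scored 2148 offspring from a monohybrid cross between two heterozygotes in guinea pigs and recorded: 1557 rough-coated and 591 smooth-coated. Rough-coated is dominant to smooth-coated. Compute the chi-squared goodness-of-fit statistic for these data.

For a monohybrid cross between heterozygotes with complete dominance, the expected phenotypic ratio is 3:1.
The 3:1 ratio has 4 parts, so with N = 2148 the expected counts are:
  rough-coated: 2148 × 3/4 = 1611
  smooth-coated: 2148 × 1/4 = 537
χ² = Σ (O − E)² / E
  rough-coated: (1557 − 1611)² / 1611 = 1.8101
  smooth-coated: (591 − 537)² / 537 = 5.4302
χ² = 1.8101 + 5.4302 = 7.2403 ≈ 7.240

7.240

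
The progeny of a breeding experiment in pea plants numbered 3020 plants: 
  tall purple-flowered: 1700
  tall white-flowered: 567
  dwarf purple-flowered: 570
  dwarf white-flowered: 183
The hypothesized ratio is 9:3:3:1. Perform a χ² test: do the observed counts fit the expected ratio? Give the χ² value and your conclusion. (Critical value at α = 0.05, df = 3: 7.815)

The 9:3:3:1 ratio has 16 parts, so with N = 3020 the expected counts are:
  tall purple-flowered: 3020 × 9/16 = 1698.75
  tall white-flowered: 3020 × 3/16 = 566.25
  dwarf purple-flowered: 3020 × 3/16 = 566.25
  dwarf white-flowered: 3020 × 1/16 = 188.75
χ² = Σ (O − E)² / E
  tall purple-flowered: (1700 − 1698.75)² / 1698.75 = 0.0009
  tall white-flowered: (567 − 566.25)² / 566.25 = 0.0010
  dwarf purple-flowered: (570 − 566.25)² / 566.25 = 0.0248
  dwarf white-flowered: (183 − 188.75)² / 188.75 = 0.1752
χ² = 0.0009 + 0.0010 + 0.0248 + 0.1752 = 0.2019 ≈ 0.202
Degrees of freedom = 4 − 1 = 3; critical value at α = 0.05 is 7.815.
Since 0.202 < 7.815, we fail to reject the null hypothesis — the data are consistent with the 9:3:3:1 ratio.

0.202; consistent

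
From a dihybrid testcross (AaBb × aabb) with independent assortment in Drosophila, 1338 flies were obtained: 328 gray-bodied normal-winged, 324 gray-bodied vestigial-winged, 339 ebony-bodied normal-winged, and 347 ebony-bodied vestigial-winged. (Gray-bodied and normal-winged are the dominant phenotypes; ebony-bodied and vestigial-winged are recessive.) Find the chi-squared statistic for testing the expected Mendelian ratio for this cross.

0.984

A dihybrid testcross with independent assortment gives a 1:1:1:1 ratio.
Expected counts for N = 1338 under a 1:1:1:1 ratio (total parts = 4):
  gray-bodied normal-winged: 1338 × 1/4 = 334.5
  gray-bodied vestigial-winged: 1338 × 1/4 = 334.5
  ebony-bodied normal-winged: 1338 × 1/4 = 334.5
  ebony-bodied vestigial-winged: 1338 × 1/4 = 334.5
χ² = Σ (O − E)² / E
  gray-bodied normal-winged: (328 − 334.5)² / 334.5 = 0.1263
  gray-bodied vestigial-winged: (324 − 334.5)² / 334.5 = 0.3296
  ebony-bodied normal-winged: (339 − 334.5)² / 334.5 = 0.0605
  ebony-bodied vestigial-winged: (347 − 334.5)² / 334.5 = 0.4671
χ² = 0.1263 + 0.3296 + 0.0605 + 0.4671 = 0.9835 ≈ 0.984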